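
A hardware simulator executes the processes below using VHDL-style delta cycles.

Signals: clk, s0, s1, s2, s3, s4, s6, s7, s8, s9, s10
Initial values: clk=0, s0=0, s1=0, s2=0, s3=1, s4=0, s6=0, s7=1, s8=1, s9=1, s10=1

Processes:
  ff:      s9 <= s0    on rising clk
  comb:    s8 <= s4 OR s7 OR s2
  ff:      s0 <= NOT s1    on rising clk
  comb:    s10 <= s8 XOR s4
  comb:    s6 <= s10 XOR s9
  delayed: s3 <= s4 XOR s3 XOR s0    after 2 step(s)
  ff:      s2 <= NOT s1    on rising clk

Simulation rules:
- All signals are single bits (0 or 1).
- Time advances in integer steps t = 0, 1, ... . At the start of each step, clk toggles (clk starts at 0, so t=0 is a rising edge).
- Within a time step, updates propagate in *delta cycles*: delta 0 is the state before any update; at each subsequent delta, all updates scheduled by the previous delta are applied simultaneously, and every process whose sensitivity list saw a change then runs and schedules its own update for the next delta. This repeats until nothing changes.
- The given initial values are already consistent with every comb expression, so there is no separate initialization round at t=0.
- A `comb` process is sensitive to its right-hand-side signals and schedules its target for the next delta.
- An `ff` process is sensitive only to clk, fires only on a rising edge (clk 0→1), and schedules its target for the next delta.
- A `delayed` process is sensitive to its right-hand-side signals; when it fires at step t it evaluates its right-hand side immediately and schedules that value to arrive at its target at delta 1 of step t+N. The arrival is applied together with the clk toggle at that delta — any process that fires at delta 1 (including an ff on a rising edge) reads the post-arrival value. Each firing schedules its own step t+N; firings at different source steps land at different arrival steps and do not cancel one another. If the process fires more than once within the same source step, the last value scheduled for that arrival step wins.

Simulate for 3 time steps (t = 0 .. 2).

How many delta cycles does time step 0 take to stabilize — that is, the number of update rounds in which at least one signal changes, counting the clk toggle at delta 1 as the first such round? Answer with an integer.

[bits: s7,s0,clk,s8,s2,s4,s9,s10,s1,s3,s6]
t=0: Δ0=10010011010 Δ1=10110011010 Δ2=11111001010 Δ3=11111001011 | 3Δ
t=1: Δ0=11111001011 Δ1=11011001011 | 1Δ
t=2: Δ0=11011001011 Δ1=11111001001 Δ2=11111011001 Δ3=11111011000 | 3Δ

3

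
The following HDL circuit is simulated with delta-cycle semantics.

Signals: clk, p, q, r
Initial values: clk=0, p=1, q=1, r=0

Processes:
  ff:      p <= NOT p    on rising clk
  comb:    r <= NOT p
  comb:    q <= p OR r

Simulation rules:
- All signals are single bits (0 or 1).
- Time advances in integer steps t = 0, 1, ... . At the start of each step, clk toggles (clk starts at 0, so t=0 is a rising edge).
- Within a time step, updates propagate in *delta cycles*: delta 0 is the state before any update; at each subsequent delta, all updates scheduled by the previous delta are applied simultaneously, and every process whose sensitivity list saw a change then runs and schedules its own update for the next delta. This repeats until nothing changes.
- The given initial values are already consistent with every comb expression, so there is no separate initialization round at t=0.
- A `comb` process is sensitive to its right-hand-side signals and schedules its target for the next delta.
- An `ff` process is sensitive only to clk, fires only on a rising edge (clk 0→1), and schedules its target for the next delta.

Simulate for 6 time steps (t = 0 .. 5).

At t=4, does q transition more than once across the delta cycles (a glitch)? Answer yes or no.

t0.Δ0 q=1 p=1 clk=0 r=0
t0.Δ1 q=1 p=1 clk=1 r=0
t0.Δ2 q=1 p=0 clk=1 r=0
t0.Δ3 q=0 p=0 clk=1 r=1
t0.Δ4 q=1 p=0 clk=1 r=1
t1.Δ0 q=1 p=0 clk=1 r=1
t1.Δ1 q=1 p=0 clk=0 r=1
t2.Δ0 q=1 p=0 clk=0 r=1
t2.Δ1 q=1 p=0 clk=1 r=1
t2.Δ2 q=1 p=1 clk=1 r=1
t2.Δ3 q=1 p=1 clk=1 r=0
t3.Δ0 q=1 p=1 clk=1 r=0
t3.Δ1 q=1 p=1 clk=0 r=0
t4.Δ0 q=1 p=1 clk=0 r=0
t4.Δ1 q=1 p=1 clk=1 r=0
t4.Δ2 q=1 p=0 clk=1 r=0
t4.Δ3 q=0 p=0 clk=1 r=1
t4.Δ4 q=1 p=0 clk=1 r=1
t5.Δ0 q=1 p=0 clk=1 r=1
t5.Δ1 q=1 p=0 clk=0 r=1

yes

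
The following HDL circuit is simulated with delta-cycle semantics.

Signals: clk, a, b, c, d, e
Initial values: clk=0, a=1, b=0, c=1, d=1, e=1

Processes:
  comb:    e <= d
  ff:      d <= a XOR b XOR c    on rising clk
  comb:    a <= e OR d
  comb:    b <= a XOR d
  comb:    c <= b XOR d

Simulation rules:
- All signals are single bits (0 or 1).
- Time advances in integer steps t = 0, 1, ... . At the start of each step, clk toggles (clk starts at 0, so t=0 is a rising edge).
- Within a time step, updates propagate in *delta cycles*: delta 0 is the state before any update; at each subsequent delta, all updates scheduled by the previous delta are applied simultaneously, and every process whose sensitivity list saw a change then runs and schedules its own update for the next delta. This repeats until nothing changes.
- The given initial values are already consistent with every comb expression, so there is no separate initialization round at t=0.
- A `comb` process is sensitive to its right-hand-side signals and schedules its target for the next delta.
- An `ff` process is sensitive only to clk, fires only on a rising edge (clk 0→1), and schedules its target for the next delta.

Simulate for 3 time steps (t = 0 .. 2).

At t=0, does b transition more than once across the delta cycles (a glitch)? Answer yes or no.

yes

t=0 Δ0: d=1 e=1 c=1 a=1 clk=0 b=0
  Δ1: clk:0→1
  Δ2: d:1→0
  Δ3: e:1→0, c:1→0, b:0→1
  Δ4: c:0→1, a:1→0
  Δ5: b:1→0
  Δ6: c:1→0
  (6Δ to stable)
t=1 Δ0: d=0 e=0 c=0 a=0 clk=1 b=0
  Δ1: clk:1→0
  (1Δ to stable)
t=2 Δ0: d=0 e=0 c=0 a=0 clk=0 b=0
  Δ1: clk:0→1
  (1Δ to stable)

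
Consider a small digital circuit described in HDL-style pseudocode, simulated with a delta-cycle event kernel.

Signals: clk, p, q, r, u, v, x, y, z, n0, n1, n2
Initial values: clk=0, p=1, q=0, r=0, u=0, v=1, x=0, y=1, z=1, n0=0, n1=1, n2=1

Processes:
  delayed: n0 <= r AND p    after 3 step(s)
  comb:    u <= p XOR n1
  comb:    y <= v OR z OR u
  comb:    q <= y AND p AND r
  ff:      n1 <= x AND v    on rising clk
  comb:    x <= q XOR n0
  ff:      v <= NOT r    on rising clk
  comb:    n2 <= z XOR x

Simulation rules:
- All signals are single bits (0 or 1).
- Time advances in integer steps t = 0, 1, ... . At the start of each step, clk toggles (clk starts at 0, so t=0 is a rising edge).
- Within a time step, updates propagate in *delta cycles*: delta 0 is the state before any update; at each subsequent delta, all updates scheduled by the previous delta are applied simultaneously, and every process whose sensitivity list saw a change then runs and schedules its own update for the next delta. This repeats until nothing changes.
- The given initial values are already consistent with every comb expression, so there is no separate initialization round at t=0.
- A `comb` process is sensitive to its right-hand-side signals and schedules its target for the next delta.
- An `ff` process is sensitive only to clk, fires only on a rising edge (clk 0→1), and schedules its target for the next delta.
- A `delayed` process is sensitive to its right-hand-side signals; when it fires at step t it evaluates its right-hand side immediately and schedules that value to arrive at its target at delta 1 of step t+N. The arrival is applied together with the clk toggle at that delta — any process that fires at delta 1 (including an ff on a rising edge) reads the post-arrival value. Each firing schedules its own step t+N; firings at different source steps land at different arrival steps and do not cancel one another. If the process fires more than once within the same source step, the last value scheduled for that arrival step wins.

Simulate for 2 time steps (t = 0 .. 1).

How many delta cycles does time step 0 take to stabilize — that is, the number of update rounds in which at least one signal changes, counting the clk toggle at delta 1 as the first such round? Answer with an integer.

3

t0.Δ0 clk=0 z=1 x=0 p=1 n2=1 r=0 n1=1 y=1 v=1 u=0 n0=0 q=0
t0.Δ1 clk=1 z=1 x=0 p=1 n2=1 r=0 n1=1 y=1 v=1 u=0 n0=0 q=0
t0.Δ2 clk=1 z=1 x=0 p=1 n2=1 r=0 n1=0 y=1 v=1 u=0 n0=0 q=0
t0.Δ3 clk=1 z=1 x=0 p=1 n2=1 r=0 n1=0 y=1 v=1 u=1 n0=0 q=0
t1.Δ0 clk=1 z=1 x=0 p=1 n2=1 r=0 n1=0 y=1 v=1 u=1 n0=0 q=0
t1.Δ1 clk=0 z=1 x=0 p=1 n2=1 r=0 n1=0 y=1 v=1 u=1 n0=0 q=0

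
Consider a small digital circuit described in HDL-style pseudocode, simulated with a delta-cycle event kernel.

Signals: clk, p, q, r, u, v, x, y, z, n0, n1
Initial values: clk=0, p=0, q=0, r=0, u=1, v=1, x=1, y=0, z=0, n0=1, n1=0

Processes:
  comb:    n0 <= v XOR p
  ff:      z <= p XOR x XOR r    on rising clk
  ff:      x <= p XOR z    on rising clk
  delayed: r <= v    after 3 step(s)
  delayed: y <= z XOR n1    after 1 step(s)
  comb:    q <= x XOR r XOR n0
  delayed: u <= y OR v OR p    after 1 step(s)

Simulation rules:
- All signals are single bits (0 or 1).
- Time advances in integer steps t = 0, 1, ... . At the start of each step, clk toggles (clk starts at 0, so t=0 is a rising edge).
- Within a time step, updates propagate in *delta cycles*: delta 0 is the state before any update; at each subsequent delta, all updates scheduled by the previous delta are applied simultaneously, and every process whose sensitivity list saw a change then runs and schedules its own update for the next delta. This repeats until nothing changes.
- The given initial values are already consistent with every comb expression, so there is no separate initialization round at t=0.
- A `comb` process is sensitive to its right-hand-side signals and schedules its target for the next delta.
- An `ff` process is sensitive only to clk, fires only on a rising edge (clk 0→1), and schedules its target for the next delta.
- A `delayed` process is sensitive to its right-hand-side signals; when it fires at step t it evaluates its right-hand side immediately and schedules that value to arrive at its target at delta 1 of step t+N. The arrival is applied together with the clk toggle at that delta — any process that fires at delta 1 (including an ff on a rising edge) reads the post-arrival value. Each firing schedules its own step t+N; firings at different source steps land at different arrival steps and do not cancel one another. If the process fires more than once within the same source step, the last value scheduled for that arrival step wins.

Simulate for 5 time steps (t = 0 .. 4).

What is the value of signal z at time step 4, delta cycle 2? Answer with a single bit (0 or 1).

1

t0.Δ0 p=0 n0=1 z=0 clk=0 u=1 y=0 n1=0 q=0 x=1 v=1 r=0
t0.Δ1 p=0 n0=1 z=0 clk=1 u=1 y=0 n1=0 q=0 x=1 v=1 r=0
t0.Δ2 p=0 n0=1 z=1 clk=1 u=1 y=0 n1=0 q=0 x=0 v=1 r=0
t0.Δ3 p=0 n0=1 z=1 clk=1 u=1 y=0 n1=0 q=1 x=0 v=1 r=0
t1.Δ0 p=0 n0=1 z=1 clk=1 u=1 y=0 n1=0 q=1 x=0 v=1 r=0
t1.Δ1 p=0 n0=1 z=1 clk=0 u=1 y=1 n1=0 q=1 x=0 v=1 r=0
t2.Δ0 p=0 n0=1 z=1 clk=0 u=1 y=1 n1=0 q=1 x=0 v=1 r=0
t2.Δ1 p=0 n0=1 z=1 clk=1 u=1 y=1 n1=0 q=1 x=0 v=1 r=0
t2.Δ2 p=0 n0=1 z=0 clk=1 u=1 y=1 n1=0 q=1 x=1 v=1 r=0
t2.Δ3 p=0 n0=1 z=0 clk=1 u=1 y=1 n1=0 q=0 x=1 v=1 r=0
t3.Δ0 p=0 n0=1 z=0 clk=1 u=1 y=1 n1=0 q=0 x=1 v=1 r=0
t3.Δ1 p=0 n0=1 z=0 clk=0 u=1 y=0 n1=0 q=0 x=1 v=1 r=0
t4.Δ0 p=0 n0=1 z=0 clk=0 u=1 y=0 n1=0 q=0 x=1 v=1 r=0
t4.Δ1 p=0 n0=1 z=0 clk=1 u=1 y=0 n1=0 q=0 x=1 v=1 r=0
t4.Δ2 p=0 n0=1 z=1 clk=1 u=1 y=0 n1=0 q=0 x=0 v=1 r=0
t4.Δ3 p=0 n0=1 z=1 clk=1 u=1 y=0 n1=0 q=1 x=0 v=1 r=0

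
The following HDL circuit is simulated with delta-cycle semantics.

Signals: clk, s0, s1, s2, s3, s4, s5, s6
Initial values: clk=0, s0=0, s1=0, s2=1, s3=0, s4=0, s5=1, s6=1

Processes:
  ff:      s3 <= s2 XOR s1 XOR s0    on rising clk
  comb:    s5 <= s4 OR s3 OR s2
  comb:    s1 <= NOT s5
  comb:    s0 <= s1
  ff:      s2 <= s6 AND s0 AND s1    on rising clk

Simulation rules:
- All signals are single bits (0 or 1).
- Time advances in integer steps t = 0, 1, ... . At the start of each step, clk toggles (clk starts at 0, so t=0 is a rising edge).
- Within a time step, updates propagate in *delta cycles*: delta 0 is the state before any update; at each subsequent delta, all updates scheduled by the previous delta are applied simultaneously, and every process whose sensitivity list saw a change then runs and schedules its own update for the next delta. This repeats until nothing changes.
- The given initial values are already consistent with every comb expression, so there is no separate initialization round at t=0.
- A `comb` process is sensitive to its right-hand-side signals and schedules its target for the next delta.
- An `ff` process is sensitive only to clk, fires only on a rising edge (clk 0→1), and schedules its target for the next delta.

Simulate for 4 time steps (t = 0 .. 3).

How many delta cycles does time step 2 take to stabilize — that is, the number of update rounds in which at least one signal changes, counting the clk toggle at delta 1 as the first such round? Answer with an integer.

[bits: s5,s6,s2,clk,s0,s4,s1,s3]
t=0: Δ0=11100000 Δ1=11110000 Δ2=11010001 | 2Δ
t=1: Δ0=11010001 Δ1=11000001 | 1Δ
t=2: Δ0=11000001 Δ1=11010001 Δ2=11010000 Δ3=01010000 Δ4=01010010 Δ5=01011010 | 5Δ
t=3: Δ0=01011010 Δ1=01001010 | 1Δ

5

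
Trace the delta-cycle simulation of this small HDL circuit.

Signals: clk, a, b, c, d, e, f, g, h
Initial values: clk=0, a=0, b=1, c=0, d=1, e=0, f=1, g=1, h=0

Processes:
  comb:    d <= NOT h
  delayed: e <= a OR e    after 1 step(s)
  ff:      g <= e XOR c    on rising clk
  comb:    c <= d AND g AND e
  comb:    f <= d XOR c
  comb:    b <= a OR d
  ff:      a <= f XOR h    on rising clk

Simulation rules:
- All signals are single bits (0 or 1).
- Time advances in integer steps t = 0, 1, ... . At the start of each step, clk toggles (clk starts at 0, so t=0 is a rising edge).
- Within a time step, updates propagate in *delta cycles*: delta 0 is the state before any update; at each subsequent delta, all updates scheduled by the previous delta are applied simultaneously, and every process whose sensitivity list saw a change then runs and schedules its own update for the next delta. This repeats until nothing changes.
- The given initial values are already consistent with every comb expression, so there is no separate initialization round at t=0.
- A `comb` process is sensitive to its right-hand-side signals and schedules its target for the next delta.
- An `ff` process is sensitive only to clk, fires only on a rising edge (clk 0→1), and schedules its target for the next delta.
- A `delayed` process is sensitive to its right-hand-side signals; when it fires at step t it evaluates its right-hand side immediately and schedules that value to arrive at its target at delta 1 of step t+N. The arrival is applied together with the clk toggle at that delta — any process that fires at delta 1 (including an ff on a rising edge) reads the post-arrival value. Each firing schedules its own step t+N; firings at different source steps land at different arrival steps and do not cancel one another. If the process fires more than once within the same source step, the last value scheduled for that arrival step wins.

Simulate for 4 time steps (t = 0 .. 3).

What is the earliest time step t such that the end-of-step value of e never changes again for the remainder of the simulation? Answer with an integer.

t0.Δ0 c=0 clk=0 a=0 e=0 d=1 f=1 g=1 b=1 h=0
t0.Δ1 c=0 clk=1 a=0 e=0 d=1 f=1 g=1 b=1 h=0
t0.Δ2 c=0 clk=1 a=1 e=0 d=1 f=1 g=0 b=1 h=0
t1.Δ0 c=0 clk=1 a=1 e=0 d=1 f=1 g=0 b=1 h=0
t1.Δ1 c=0 clk=0 a=1 e=1 d=1 f=1 g=0 b=1 h=0
t2.Δ0 c=0 clk=0 a=1 e=1 d=1 f=1 g=0 b=1 h=0
t2.Δ1 c=0 clk=1 a=1 e=1 d=1 f=1 g=0 b=1 h=0
t2.Δ2 c=0 clk=1 a=1 e=1 d=1 f=1 g=1 b=1 h=0
t2.Δ3 c=1 clk=1 a=1 e=1 d=1 f=1 g=1 b=1 h=0
t2.Δ4 c=1 clk=1 a=1 e=1 d=1 f=0 g=1 b=1 h=0
t3.Δ0 c=1 clk=1 a=1 e=1 d=1 f=0 g=1 b=1 h=0
t3.Δ1 c=1 clk=0 a=1 e=1 d=1 f=0 g=1 b=1 h=0

1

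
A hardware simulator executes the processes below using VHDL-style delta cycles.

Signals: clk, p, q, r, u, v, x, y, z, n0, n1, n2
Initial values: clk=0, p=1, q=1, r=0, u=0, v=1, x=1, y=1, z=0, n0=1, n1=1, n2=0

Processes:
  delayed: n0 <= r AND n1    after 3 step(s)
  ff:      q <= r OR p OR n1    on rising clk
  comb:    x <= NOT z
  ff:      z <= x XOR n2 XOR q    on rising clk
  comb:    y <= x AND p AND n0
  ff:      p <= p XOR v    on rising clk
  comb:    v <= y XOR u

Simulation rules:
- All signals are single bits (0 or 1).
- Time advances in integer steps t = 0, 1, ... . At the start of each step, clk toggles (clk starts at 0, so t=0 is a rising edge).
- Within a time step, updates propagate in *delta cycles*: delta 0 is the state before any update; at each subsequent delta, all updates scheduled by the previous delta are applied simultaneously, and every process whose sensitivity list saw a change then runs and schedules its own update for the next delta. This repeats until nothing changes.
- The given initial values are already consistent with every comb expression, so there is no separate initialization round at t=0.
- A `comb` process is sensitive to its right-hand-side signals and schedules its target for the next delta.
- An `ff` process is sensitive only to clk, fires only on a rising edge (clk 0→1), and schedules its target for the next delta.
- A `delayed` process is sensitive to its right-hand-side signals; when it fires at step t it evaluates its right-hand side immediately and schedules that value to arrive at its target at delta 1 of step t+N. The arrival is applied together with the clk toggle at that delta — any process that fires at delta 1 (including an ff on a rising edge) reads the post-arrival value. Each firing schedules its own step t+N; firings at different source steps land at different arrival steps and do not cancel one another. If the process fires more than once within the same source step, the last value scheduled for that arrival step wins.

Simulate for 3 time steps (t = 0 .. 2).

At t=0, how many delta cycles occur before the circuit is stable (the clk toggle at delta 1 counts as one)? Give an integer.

4

[bits: z,n0,n2,y,clk,n1,q,v,u,x,r,p]
t=0: Δ0=010101110101 Δ1=010111110101 Δ2=010111110100 Δ3=010011110100 Δ4=010011100100 | 4Δ
t=1: Δ0=010011100100 Δ1=010001100100 | 1Δ
t=2: Δ0=010001100100 Δ1=010011100100 | 1Δ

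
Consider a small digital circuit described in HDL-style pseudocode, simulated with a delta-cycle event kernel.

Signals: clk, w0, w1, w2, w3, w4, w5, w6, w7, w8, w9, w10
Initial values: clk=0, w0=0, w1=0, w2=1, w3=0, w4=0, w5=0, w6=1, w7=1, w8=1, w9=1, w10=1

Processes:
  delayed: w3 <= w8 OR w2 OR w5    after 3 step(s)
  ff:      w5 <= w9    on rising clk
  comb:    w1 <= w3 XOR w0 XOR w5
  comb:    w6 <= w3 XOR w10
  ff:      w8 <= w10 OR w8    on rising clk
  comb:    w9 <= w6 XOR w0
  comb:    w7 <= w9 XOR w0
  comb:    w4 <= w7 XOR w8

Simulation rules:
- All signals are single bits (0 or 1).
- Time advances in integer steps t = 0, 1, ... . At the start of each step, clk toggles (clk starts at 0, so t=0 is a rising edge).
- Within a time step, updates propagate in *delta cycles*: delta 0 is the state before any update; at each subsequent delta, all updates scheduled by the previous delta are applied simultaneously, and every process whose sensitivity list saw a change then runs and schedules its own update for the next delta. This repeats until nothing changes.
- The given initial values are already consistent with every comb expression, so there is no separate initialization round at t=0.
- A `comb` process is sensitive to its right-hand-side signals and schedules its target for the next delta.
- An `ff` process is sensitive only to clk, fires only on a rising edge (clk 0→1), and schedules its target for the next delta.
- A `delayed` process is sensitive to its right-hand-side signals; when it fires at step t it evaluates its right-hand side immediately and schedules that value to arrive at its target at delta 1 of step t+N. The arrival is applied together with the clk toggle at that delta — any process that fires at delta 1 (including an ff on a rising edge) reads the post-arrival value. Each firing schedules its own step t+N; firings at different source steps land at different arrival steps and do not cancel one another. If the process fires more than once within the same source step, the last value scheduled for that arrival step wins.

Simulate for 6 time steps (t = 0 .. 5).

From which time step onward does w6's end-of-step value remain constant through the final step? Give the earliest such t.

3

[bits: w8,w3,w1,w4,w0,w2,w9,clk,w6,w10,w7,w5]
t=0: Δ0=100001101110 Δ1=100001111110 Δ2=100001111111 Δ3=101001111111 | 3Δ
t=1: Δ0=101001111111 Δ1=101001101111 | 1Δ
t=2: Δ0=101001101111 Δ1=101001111111 | 1Δ
t=3: Δ0=101001111111 Δ1=111001101111 Δ2=110001100111 Δ3=110001000111 Δ4=110001000101 Δ5=110101000101 | 5Δ
t=4: Δ0=110101000101 Δ1=110101010101 Δ2=110101010100 Δ3=111101010100 | 3Δ
t=5: Δ0=111101010100 Δ1=111101000100 | 1Δ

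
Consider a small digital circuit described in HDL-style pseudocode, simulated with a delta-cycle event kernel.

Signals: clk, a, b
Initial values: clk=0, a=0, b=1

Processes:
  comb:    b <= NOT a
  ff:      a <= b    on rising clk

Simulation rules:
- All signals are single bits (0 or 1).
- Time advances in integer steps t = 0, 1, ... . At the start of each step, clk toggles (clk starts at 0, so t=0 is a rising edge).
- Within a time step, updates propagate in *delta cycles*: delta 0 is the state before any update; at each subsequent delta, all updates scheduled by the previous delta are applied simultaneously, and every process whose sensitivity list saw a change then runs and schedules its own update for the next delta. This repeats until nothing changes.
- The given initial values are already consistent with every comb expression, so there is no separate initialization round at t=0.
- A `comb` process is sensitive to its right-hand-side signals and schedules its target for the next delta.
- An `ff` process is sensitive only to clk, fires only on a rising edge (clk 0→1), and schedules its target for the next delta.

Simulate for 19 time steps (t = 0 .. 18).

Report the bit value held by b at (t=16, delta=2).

1

[bits: a,clk,b]
t=0: Δ0=001 Δ1=011 Δ2=111 Δ3=110 | 3Δ
t=1: Δ0=110 Δ1=100 | 1Δ
t=2: Δ0=100 Δ1=110 Δ2=010 Δ3=011 | 3Δ
t=3: Δ0=011 Δ1=001 | 1Δ
t=4: Δ0=001 Δ1=011 Δ2=111 Δ3=110 | 3Δ
t=5: Δ0=110 Δ1=100 | 1Δ
t=6: Δ0=100 Δ1=110 Δ2=010 Δ3=011 | 3Δ
t=7: Δ0=011 Δ1=001 | 1Δ
t=8: Δ0=001 Δ1=011 Δ2=111 Δ3=110 | 3Δ
t=9: Δ0=110 Δ1=100 | 1Δ
t=10: Δ0=100 Δ1=110 Δ2=010 Δ3=011 | 3Δ
t=11: Δ0=011 Δ1=001 | 1Δ
t=12: Δ0=001 Δ1=011 Δ2=111 Δ3=110 | 3Δ
t=13: Δ0=110 Δ1=100 | 1Δ
t=14: Δ0=100 Δ1=110 Δ2=010 Δ3=011 | 3Δ
t=15: Δ0=011 Δ1=001 | 1Δ
t=16: Δ0=001 Δ1=011 Δ2=111 Δ3=110 | 3Δ
t=17: Δ0=110 Δ1=100 | 1Δ
t=18: Δ0=100 Δ1=110 Δ2=010 Δ3=011 | 3Δ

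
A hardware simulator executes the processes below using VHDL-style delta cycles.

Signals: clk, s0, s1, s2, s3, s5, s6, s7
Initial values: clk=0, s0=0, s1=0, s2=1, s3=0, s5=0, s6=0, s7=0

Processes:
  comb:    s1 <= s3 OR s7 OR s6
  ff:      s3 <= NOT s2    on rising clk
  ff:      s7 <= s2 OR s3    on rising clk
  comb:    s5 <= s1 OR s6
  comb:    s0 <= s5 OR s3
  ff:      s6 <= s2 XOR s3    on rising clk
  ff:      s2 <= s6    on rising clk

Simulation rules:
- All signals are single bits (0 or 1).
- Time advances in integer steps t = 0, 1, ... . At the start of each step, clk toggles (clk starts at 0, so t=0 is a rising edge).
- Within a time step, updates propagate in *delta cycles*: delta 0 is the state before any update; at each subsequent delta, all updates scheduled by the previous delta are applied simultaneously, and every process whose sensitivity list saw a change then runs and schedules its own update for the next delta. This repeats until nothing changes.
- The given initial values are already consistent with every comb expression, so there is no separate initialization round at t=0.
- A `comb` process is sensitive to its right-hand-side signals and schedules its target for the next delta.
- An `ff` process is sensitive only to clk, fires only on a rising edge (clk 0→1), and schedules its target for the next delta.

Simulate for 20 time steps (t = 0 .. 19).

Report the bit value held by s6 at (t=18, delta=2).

0

t0.Δ0 s2=1 s0=0 s3=0 s1=0 clk=0 s6=0 s7=0 s5=0
t0.Δ1 s2=1 s0=0 s3=0 s1=0 clk=1 s6=0 s7=0 s5=0
t0.Δ2 s2=0 s0=0 s3=0 s1=0 clk=1 s6=1 s7=1 s5=0
t0.Δ3 s2=0 s0=0 s3=0 s1=1 clk=1 s6=1 s7=1 s5=1
t0.Δ4 s2=0 s0=1 s3=0 s1=1 clk=1 s6=1 s7=1 s5=1
t1.Δ0 s2=0 s0=1 s3=0 s1=1 clk=1 s6=1 s7=1 s5=1
t1.Δ1 s2=0 s0=1 s3=0 s1=1 clk=0 s6=1 s7=1 s5=1
t2.Δ0 s2=0 s0=1 s3=0 s1=1 clk=0 s6=1 s7=1 s5=1
t2.Δ1 s2=0 s0=1 s3=0 s1=1 clk=1 s6=1 s7=1 s5=1
t2.Δ2 s2=1 s0=1 s3=1 s1=1 clk=1 s6=0 s7=0 s5=1
t3.Δ0 s2=1 s0=1 s3=1 s1=1 clk=1 s6=0 s7=0 s5=1
t3.Δ1 s2=1 s0=1 s3=1 s1=1 clk=0 s6=0 s7=0 s5=1
t4.Δ0 s2=1 s0=1 s3=1 s1=1 clk=0 s6=0 s7=0 s5=1
t4.Δ1 s2=1 s0=1 s3=1 s1=1 clk=1 s6=0 s7=0 s5=1
t4.Δ2 s2=0 s0=1 s3=0 s1=1 clk=1 s6=0 s7=1 s5=1
t5.Δ0 s2=0 s0=1 s3=0 s1=1 clk=1 s6=0 s7=1 s5=1
t5.Δ1 s2=0 s0=1 s3=0 s1=1 clk=0 s6=0 s7=1 s5=1
t6.Δ0 s2=0 s0=1 s3=0 s1=1 clk=0 s6=0 s7=1 s5=1
t6.Δ1 s2=0 s0=1 s3=0 s1=1 clk=1 s6=0 s7=1 s5=1
t6.Δ2 s2=0 s0=1 s3=1 s1=1 clk=1 s6=0 s7=0 s5=1
t7.Δ0 s2=0 s0=1 s3=1 s1=1 clk=1 s6=0 s7=0 s5=1
t7.Δ1 s2=0 s0=1 s3=1 s1=1 clk=0 s6=0 s7=0 s5=1
t8.Δ0 s2=0 s0=1 s3=1 s1=1 clk=0 s6=0 s7=0 s5=1
t8.Δ1 s2=0 s0=1 s3=1 s1=1 clk=1 s6=0 s7=0 s5=1
t8.Δ2 s2=0 s0=1 s3=1 s1=1 clk=1 s6=1 s7=1 s5=1
t9.Δ0 s2=0 s0=1 s3=1 s1=1 clk=1 s6=1 s7=1 s5=1
t9.Δ1 s2=0 s0=1 s3=1 s1=1 clk=0 s6=1 s7=1 s5=1
t10.Δ0 s2=0 s0=1 s3=1 s1=1 clk=0 s6=1 s7=1 s5=1
t10.Δ1 s2=0 s0=1 s3=1 s1=1 clk=1 s6=1 s7=1 s5=1
t10.Δ2 s2=1 s0=1 s3=1 s1=1 clk=1 s6=1 s7=1 s5=1
t11.Δ0 s2=1 s0=1 s3=1 s1=1 clk=1 s6=1 s7=1 s5=1
t11.Δ1 s2=1 s0=1 s3=1 s1=1 clk=0 s6=1 s7=1 s5=1
t12.Δ0 s2=1 s0=1 s3=1 s1=1 clk=0 s6=1 s7=1 s5=1
t12.Δ1 s2=1 s0=1 s3=1 s1=1 clk=1 s6=1 s7=1 s5=1
t12.Δ2 s2=1 s0=1 s3=0 s1=1 clk=1 s6=0 s7=1 s5=1
t13.Δ0 s2=1 s0=1 s3=0 s1=1 clk=1 s6=0 s7=1 s5=1
t13.Δ1 s2=1 s0=1 s3=0 s1=1 clk=0 s6=0 s7=1 s5=1
t14.Δ0 s2=1 s0=1 s3=0 s1=1 clk=0 s6=0 s7=1 s5=1
t14.Δ1 s2=1 s0=1 s3=0 s1=1 clk=1 s6=0 s7=1 s5=1
t14.Δ2 s2=0 s0=1 s3=0 s1=1 clk=1 s6=1 s7=1 s5=1
t15.Δ0 s2=0 s0=1 s3=0 s1=1 clk=1 s6=1 s7=1 s5=1
t15.Δ1 s2=0 s0=1 s3=0 s1=1 clk=0 s6=1 s7=1 s5=1
t16.Δ0 s2=0 s0=1 s3=0 s1=1 clk=0 s6=1 s7=1 s5=1
t16.Δ1 s2=0 s0=1 s3=0 s1=1 clk=1 s6=1 s7=1 s5=1
t16.Δ2 s2=1 s0=1 s3=1 s1=1 clk=1 s6=0 s7=0 s5=1
t17.Δ0 s2=1 s0=1 s3=1 s1=1 clk=1 s6=0 s7=0 s5=1
t17.Δ1 s2=1 s0=1 s3=1 s1=1 clk=0 s6=0 s7=0 s5=1
t18.Δ0 s2=1 s0=1 s3=1 s1=1 clk=0 s6=0 s7=0 s5=1
t18.Δ1 s2=1 s0=1 s3=1 s1=1 clk=1 s6=0 s7=0 s5=1
t18.Δ2 s2=0 s0=1 s3=0 s1=1 clk=1 s6=0 s7=1 s5=1
t19.Δ0 s2=0 s0=1 s3=0 s1=1 clk=1 s6=0 s7=1 s5=1
t19.Δ1 s2=0 s0=1 s3=0 s1=1 clk=0 s6=0 s7=1 s5=1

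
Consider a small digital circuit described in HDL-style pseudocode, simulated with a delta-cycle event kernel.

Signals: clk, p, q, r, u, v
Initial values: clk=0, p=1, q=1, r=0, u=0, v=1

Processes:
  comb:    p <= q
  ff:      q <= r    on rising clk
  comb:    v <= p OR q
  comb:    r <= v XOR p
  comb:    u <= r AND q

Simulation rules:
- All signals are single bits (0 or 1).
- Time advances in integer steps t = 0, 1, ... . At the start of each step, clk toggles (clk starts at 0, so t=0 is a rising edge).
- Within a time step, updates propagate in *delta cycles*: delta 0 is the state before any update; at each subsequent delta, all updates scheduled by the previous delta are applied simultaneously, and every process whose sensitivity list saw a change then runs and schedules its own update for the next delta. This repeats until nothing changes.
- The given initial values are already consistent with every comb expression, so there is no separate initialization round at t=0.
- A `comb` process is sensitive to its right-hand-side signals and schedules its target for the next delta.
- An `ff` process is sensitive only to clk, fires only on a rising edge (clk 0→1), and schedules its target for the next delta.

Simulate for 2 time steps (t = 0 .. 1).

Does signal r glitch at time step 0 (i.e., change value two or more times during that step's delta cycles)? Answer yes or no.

t=0 Δ0: clk=0 u=0 v=1 r=0 p=1 q=1
  Δ1: clk:0→1
  Δ2: q:1→0
  Δ3: p:1→0
  Δ4: v:1→0, r:0→1
  Δ5: r:1→0
  (5Δ to stable)
t=1 Δ0: clk=1 u=0 v=0 r=0 p=0 q=0
  Δ1: clk:1→0
  (1Δ to stable)

yes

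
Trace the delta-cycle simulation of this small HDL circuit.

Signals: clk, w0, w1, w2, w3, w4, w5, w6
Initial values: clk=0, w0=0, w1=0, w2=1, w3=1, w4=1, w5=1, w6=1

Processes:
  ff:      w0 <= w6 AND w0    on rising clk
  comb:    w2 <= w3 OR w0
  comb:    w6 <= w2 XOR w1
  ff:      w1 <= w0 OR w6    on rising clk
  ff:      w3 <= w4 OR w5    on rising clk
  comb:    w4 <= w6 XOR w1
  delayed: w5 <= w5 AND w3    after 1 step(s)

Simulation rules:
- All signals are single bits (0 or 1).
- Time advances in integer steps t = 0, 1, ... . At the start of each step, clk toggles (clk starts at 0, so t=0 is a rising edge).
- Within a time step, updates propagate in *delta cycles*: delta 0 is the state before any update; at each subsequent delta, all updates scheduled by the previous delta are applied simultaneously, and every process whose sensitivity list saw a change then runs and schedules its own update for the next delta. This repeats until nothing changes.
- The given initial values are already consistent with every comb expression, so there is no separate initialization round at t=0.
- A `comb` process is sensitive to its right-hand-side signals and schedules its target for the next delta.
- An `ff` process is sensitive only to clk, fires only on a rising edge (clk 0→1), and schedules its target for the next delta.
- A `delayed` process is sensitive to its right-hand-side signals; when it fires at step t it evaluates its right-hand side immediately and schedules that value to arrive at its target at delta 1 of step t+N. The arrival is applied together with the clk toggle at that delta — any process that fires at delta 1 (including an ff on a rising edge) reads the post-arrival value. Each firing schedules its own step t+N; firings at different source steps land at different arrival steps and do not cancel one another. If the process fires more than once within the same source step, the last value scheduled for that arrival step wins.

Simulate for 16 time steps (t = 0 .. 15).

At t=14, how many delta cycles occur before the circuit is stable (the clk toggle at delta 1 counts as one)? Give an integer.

t=0 Δ0: clk=0 w5=1 w0=0 w4=1 w1=0 w3=1 w6=1 w2=1
  Δ1: clk:0→1
  Δ2: w1:0→1
  Δ3: w4:1→0, w6:1→0
  Δ4: w4:0→1
  (4Δ to stable)
t=1 Δ0: clk=1 w5=1 w0=0 w4=1 w1=1 w3=1 w6=0 w2=1
  Δ1: clk:1→0
  (1Δ to stable)
t=2 Δ0: clk=0 w5=1 w0=0 w4=1 w1=1 w3=1 w6=0 w2=1
  Δ1: clk:0→1
  Δ2: w1:1→0
  Δ3: w4:1→0, w6:0→1
  Δ4: w4:0→1
  (4Δ to stable)
t=3 Δ0: clk=1 w5=1 w0=0 w4=1 w1=0 w3=1 w6=1 w2=1
  Δ1: clk:1→0
  (1Δ to stable)
t=4 Δ0: clk=0 w5=1 w0=0 w4=1 w1=0 w3=1 w6=1 w2=1
  Δ1: clk:0→1
  Δ2: w1:0→1
  Δ3: w4:1→0, w6:1→0
  Δ4: w4:0→1
  (4Δ to stable)
t=5 Δ0: clk=1 w5=1 w0=0 w4=1 w1=1 w3=1 w6=0 w2=1
  Δ1: clk:1→0
  (1Δ to stable)
t=6 Δ0: clk=0 w5=1 w0=0 w4=1 w1=1 w3=1 w6=0 w2=1
  Δ1: clk:0→1
  Δ2: w1:1→0
  Δ3: w4:1→0, w6:0→1
  Δ4: w4:0→1
  (4Δ to stable)
t=7 Δ0: clk=1 w5=1 w0=0 w4=1 w1=0 w3=1 w6=1 w2=1
  Δ1: clk:1→0
  (1Δ to stable)
t=8 Δ0: clk=0 w5=1 w0=0 w4=1 w1=0 w3=1 w6=1 w2=1
  Δ1: clk:0→1
  Δ2: w1:0→1
  Δ3: w4:1→0, w6:1→0
  Δ4: w4:0→1
  (4Δ to stable)
t=9 Δ0: clk=1 w5=1 w0=0 w4=1 w1=1 w3=1 w6=0 w2=1
  Δ1: clk:1→0
  (1Δ to stable)
t=10 Δ0: clk=0 w5=1 w0=0 w4=1 w1=1 w3=1 w6=0 w2=1
  Δ1: clk:0→1
  Δ2: w1:1→0
  Δ3: w4:1→0, w6:0→1
  Δ4: w4:0→1
  (4Δ to stable)
t=11 Δ0: clk=1 w5=1 w0=0 w4=1 w1=0 w3=1 w6=1 w2=1
  Δ1: clk:1→0
  (1Δ to stable)
t=12 Δ0: clk=0 w5=1 w0=0 w4=1 w1=0 w3=1 w6=1 w2=1
  Δ1: clk:0→1
  Δ2: w1:0→1
  Δ3: w4:1→0, w6:1→0
  Δ4: w4:0→1
  (4Δ to stable)
t=13 Δ0: clk=1 w5=1 w0=0 w4=1 w1=1 w3=1 w6=0 w2=1
  Δ1: clk:1→0
  (1Δ to stable)
t=14 Δ0: clk=0 w5=1 w0=0 w4=1 w1=1 w3=1 w6=0 w2=1
  Δ1: clk:0→1
  Δ2: w1:1→0
  Δ3: w4:1→0, w6:0→1
  Δ4: w4:0→1
  (4Δ to stable)
t=15 Δ0: clk=1 w5=1 w0=0 w4=1 w1=0 w3=1 w6=1 w2=1
  Δ1: clk:1→0
  (1Δ to stable)

4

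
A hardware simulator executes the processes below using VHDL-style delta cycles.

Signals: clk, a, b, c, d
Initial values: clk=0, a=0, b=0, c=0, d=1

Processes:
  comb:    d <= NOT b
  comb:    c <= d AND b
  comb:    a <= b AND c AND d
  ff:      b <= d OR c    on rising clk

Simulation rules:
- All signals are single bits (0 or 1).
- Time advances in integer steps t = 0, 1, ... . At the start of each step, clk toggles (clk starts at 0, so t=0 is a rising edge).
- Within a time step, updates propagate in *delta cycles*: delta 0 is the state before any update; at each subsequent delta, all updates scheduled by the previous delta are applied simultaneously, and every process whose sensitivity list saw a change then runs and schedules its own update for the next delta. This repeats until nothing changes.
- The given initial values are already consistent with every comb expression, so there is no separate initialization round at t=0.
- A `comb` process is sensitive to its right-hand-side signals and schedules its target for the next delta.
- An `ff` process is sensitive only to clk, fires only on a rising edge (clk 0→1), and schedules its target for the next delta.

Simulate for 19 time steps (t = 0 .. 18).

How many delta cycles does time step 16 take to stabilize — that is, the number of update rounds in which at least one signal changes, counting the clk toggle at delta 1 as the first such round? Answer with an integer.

4

t=0 Δ0: clk=0 b=0 a=0 c=0 d=1
  Δ1: clk:0→1
  Δ2: b:0→1
  Δ3: c:0→1, d:1→0
  Δ4: c:1→0
  (4Δ to stable)
t=1 Δ0: clk=1 b=1 a=0 c=0 d=0
  Δ1: clk:1→0
  (1Δ to stable)
t=2 Δ0: clk=0 b=1 a=0 c=0 d=0
  Δ1: clk:0→1
  Δ2: b:1→0
  Δ3: d:0→1
  (3Δ to stable)
t=3 Δ0: clk=1 b=0 a=0 c=0 d=1
  Δ1: clk:1→0
  (1Δ to stable)
t=4 Δ0: clk=0 b=0 a=0 c=0 d=1
  Δ1: clk:0→1
  Δ2: b:0→1
  Δ3: c:0→1, d:1→0
  Δ4: c:1→0
  (4Δ to stable)
t=5 Δ0: clk=1 b=1 a=0 c=0 d=0
  Δ1: clk:1→0
  (1Δ to stable)
t=6 Δ0: clk=0 b=1 a=0 c=0 d=0
  Δ1: clk:0→1
  Δ2: b:1→0
  Δ3: d:0→1
  (3Δ to stable)
t=7 Δ0: clk=1 b=0 a=0 c=0 d=1
  Δ1: clk:1→0
  (1Δ to stable)
t=8 Δ0: clk=0 b=0 a=0 c=0 d=1
  Δ1: clk:0→1
  Δ2: b:0→1
  Δ3: c:0→1, d:1→0
  Δ4: c:1→0
  (4Δ to stable)
t=9 Δ0: clk=1 b=1 a=0 c=0 d=0
  Δ1: clk:1→0
  (1Δ to stable)
t=10 Δ0: clk=0 b=1 a=0 c=0 d=0
  Δ1: clk:0→1
  Δ2: b:1→0
  Δ3: d:0→1
  (3Δ to stable)
t=11 Δ0: clk=1 b=0 a=0 c=0 d=1
  Δ1: clk:1→0
  (1Δ to stable)
t=12 Δ0: clk=0 b=0 a=0 c=0 d=1
  Δ1: clk:0→1
  Δ2: b:0→1
  Δ3: c:0→1, d:1→0
  Δ4: c:1→0
  (4Δ to stable)
t=13 Δ0: clk=1 b=1 a=0 c=0 d=0
  Δ1: clk:1→0
  (1Δ to stable)
t=14 Δ0: clk=0 b=1 a=0 c=0 d=0
  Δ1: clk:0→1
  Δ2: b:1→0
  Δ3: d:0→1
  (3Δ to stable)
t=15 Δ0: clk=1 b=0 a=0 c=0 d=1
  Δ1: clk:1→0
  (1Δ to stable)
t=16 Δ0: clk=0 b=0 a=0 c=0 d=1
  Δ1: clk:0→1
  Δ2: b:0→1
  Δ3: c:0→1, d:1→0
  Δ4: c:1→0
  (4Δ to stable)
t=17 Δ0: clk=1 b=1 a=0 c=0 d=0
  Δ1: clk:1→0
  (1Δ to stable)
t=18 Δ0: clk=0 b=1 a=0 c=0 d=0
  Δ1: clk:0→1
  Δ2: b:1→0
  Δ3: d:0→1
  (3Δ to stable)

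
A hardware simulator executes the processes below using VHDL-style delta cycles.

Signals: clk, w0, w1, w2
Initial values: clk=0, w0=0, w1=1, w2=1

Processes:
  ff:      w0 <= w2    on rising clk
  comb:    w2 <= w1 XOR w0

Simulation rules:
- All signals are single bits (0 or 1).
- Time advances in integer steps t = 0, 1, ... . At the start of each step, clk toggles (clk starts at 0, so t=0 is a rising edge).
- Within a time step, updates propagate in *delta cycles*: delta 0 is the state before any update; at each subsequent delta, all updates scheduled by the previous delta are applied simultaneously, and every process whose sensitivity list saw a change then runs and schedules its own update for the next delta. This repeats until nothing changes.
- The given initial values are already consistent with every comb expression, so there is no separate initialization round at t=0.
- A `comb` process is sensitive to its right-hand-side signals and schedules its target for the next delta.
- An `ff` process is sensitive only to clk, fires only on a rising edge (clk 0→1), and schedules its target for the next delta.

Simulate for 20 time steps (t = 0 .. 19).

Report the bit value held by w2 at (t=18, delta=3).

t0.Δ0 w2=1 w1=1 clk=0 w0=0
t0.Δ1 w2=1 w1=1 clk=1 w0=0
t0.Δ2 w2=1 w1=1 clk=1 w0=1
t0.Δ3 w2=0 w1=1 clk=1 w0=1
t1.Δ0 w2=0 w1=1 clk=1 w0=1
t1.Δ1 w2=0 w1=1 clk=0 w0=1
t2.Δ0 w2=0 w1=1 clk=0 w0=1
t2.Δ1 w2=0 w1=1 clk=1 w0=1
t2.Δ2 w2=0 w1=1 clk=1 w0=0
t2.Δ3 w2=1 w1=1 clk=1 w0=0
t3.Δ0 w2=1 w1=1 clk=1 w0=0
t3.Δ1 w2=1 w1=1 clk=0 w0=0
t4.Δ0 w2=1 w1=1 clk=0 w0=0
t4.Δ1 w2=1 w1=1 clk=1 w0=0
t4.Δ2 w2=1 w1=1 clk=1 w0=1
t4.Δ3 w2=0 w1=1 clk=1 w0=1
t5.Δ0 w2=0 w1=1 clk=1 w0=1
t5.Δ1 w2=0 w1=1 clk=0 w0=1
t6.Δ0 w2=0 w1=1 clk=0 w0=1
t6.Δ1 w2=0 w1=1 clk=1 w0=1
t6.Δ2 w2=0 w1=1 clk=1 w0=0
t6.Δ3 w2=1 w1=1 clk=1 w0=0
t7.Δ0 w2=1 w1=1 clk=1 w0=0
t7.Δ1 w2=1 w1=1 clk=0 w0=0
t8.Δ0 w2=1 w1=1 clk=0 w0=0
t8.Δ1 w2=1 w1=1 clk=1 w0=0
t8.Δ2 w2=1 w1=1 clk=1 w0=1
t8.Δ3 w2=0 w1=1 clk=1 w0=1
t9.Δ0 w2=0 w1=1 clk=1 w0=1
t9.Δ1 w2=0 w1=1 clk=0 w0=1
t10.Δ0 w2=0 w1=1 clk=0 w0=1
t10.Δ1 w2=0 w1=1 clk=1 w0=1
t10.Δ2 w2=0 w1=1 clk=1 w0=0
t10.Δ3 w2=1 w1=1 clk=1 w0=0
t11.Δ0 w2=1 w1=1 clk=1 w0=0
t11.Δ1 w2=1 w1=1 clk=0 w0=0
t12.Δ0 w2=1 w1=1 clk=0 w0=0
t12.Δ1 w2=1 w1=1 clk=1 w0=0
t12.Δ2 w2=1 w1=1 clk=1 w0=1
t12.Δ3 w2=0 w1=1 clk=1 w0=1
t13.Δ0 w2=0 w1=1 clk=1 w0=1
t13.Δ1 w2=0 w1=1 clk=0 w0=1
t14.Δ0 w2=0 w1=1 clk=0 w0=1
t14.Δ1 w2=0 w1=1 clk=1 w0=1
t14.Δ2 w2=0 w1=1 clk=1 w0=0
t14.Δ3 w2=1 w1=1 clk=1 w0=0
t15.Δ0 w2=1 w1=1 clk=1 w0=0
t15.Δ1 w2=1 w1=1 clk=0 w0=0
t16.Δ0 w2=1 w1=1 clk=0 w0=0
t16.Δ1 w2=1 w1=1 clk=1 w0=0
t16.Δ2 w2=1 w1=1 clk=1 w0=1
t16.Δ3 w2=0 w1=1 clk=1 w0=1
t17.Δ0 w2=0 w1=1 clk=1 w0=1
t17.Δ1 w2=0 w1=1 clk=0 w0=1
t18.Δ0 w2=0 w1=1 clk=0 w0=1
t18.Δ1 w2=0 w1=1 clk=1 w0=1
t18.Δ2 w2=0 w1=1 clk=1 w0=0
t18.Δ3 w2=1 w1=1 clk=1 w0=0
t19.Δ0 w2=1 w1=1 clk=1 w0=0
t19.Δ1 w2=1 w1=1 clk=0 w0=0

1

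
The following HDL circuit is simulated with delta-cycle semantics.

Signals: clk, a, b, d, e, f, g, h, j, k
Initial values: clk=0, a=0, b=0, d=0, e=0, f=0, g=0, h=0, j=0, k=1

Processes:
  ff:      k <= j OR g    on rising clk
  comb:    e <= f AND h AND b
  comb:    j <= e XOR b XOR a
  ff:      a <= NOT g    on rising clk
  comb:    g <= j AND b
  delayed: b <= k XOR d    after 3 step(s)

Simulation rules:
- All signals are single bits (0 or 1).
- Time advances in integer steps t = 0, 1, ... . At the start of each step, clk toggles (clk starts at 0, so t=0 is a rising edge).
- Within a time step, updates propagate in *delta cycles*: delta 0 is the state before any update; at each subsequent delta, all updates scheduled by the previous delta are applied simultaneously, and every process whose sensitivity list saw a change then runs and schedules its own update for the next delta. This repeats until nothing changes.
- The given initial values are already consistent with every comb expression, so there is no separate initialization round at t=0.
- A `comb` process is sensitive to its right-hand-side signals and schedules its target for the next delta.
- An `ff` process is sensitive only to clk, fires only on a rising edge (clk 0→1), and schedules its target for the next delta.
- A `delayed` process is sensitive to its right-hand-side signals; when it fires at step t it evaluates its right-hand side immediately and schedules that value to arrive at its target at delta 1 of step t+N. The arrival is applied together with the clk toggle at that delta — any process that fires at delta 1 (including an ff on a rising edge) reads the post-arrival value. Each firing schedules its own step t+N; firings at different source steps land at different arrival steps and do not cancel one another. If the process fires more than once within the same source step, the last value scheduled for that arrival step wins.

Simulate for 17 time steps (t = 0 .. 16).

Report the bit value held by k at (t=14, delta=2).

[bits: k,h,f,clk,d,j,b,e,a,g]
t=0: Δ0=1000000000 Δ1=1001000000 Δ2=0001000010 Δ3=0001010010 | 3Δ
t=1: Δ0=0001010010 Δ1=0000010010 | 1Δ
t=2: Δ0=0000010010 Δ1=0001010010 Δ2=1001010010 | 2Δ
t=3: Δ0=1001010010 Δ1=1000010010 | 1Δ
t=4: Δ0=1000010010 Δ1=1001010010 | 1Δ
t=5: Δ0=1001010010 Δ1=1000011010 Δ2=1000001011 Δ3=1000001010 | 3Δ
t=6: Δ0=1000001010 Δ1=1001001010 Δ2=0001001010 | 2Δ
t=7: Δ0=0001001010 Δ1=0000001010 | 1Δ
t=8: Δ0=0000001010 Δ1=0001001010 | 1Δ
t=9: Δ0=0001001010 Δ1=0000000010 Δ2=0000010010 | 2Δ
t=10: Δ0=0000010010 Δ1=0001010010 Δ2=1001010010 | 2Δ
t=11: Δ0=1001010010 Δ1=1000010010 | 1Δ
t=12: Δ0=1000010010 Δ1=1001010010 | 1Δ
t=13: Δ0=1001010010 Δ1=1000011010 Δ2=1000001011 Δ3=1000001010 | 3Δ
t=14: Δ0=1000001010 Δ1=1001001010 Δ2=0001001010 | 2Δ
t=15: Δ0=0001001010 Δ1=0000001010 | 1Δ
t=16: Δ0=0000001010 Δ1=0001001010 | 1Δ

0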